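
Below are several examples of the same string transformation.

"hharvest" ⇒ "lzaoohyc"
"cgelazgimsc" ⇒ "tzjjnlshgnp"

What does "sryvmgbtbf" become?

The rule is to move the last 3 characters to the front (rotate right by 3), then shift every letter 7 places forward in the alphabet (wrapping around).
Starting from "sryvmgbtbf": after the first operation, "tbfsryvmgb"; after the second, "aimzyfctni".

aimzyfctni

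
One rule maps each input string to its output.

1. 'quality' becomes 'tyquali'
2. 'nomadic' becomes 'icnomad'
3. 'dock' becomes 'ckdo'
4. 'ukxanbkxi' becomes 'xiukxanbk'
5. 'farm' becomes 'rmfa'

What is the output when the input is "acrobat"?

The pattern: move the last 2 characters to the front (rotate right by 2).
On "acrobat" that produces "atacrob".

atacrob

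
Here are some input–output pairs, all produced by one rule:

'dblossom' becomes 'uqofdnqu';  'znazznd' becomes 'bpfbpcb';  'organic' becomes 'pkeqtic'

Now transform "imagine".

kpgkoci

In each case the input is transformed by: shift every letter 2 places forward in the alphabet (wrapping around), then move the last 3 characters to the front (rotate right by 3).
For "imagine", step one produces "kocikpg"; step two turns that into "kpgkoci".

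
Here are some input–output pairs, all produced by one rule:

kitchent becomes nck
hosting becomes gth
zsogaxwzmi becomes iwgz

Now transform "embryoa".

Rule — keep one character in every 3, starting at position 1 (positions 1st, 4th, 7th, ...), then reverse the string.
For "embryoa", step one produces "era"; step two turns that into "are".

are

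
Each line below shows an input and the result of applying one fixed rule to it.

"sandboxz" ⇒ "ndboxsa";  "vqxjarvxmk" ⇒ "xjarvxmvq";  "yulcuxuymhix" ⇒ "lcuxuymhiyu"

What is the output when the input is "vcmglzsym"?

mglzsyvc

The transformation: delete the last character, then move the first 2 characters to the end (rotate left by 2).
Applying both steps to "vcmglzsym": "vcmglzsy", then "mglzsyvc".
(Check on "vqxjarvxmk": → "vqxjarvxm" → "xjarvxmvq" ✓)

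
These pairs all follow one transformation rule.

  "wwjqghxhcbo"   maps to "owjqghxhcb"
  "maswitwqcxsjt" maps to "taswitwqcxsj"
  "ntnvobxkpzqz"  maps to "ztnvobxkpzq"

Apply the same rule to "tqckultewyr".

The transformation: delete the first character, then move the last character to the front.
Working it through for "tqckultewyr": intermediate "qckultewyr", final "rqckultewy".

rqckultewy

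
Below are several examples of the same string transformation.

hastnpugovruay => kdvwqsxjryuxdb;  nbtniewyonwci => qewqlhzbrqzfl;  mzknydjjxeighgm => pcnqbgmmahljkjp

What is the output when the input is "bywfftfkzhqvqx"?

The rule is to shift every letter 3 places forward in the alphabet (wrapping around).
So "bywfftfkzhqvqx" becomes "ebziiwincktyta".

ebziiwincktyta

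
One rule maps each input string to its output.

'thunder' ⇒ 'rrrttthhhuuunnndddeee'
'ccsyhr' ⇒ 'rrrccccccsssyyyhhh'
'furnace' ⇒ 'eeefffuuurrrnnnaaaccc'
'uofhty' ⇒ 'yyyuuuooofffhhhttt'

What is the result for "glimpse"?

eeegggllliiimmmpppsss

The rule is to repeat every character 3 times, then move the last 3 characters to the front (rotate right by 3).
Starting from "glimpse": after the first operation, "gggllliiimmmpppssseee"; after the second, "eeegggllliiimmmpppsss".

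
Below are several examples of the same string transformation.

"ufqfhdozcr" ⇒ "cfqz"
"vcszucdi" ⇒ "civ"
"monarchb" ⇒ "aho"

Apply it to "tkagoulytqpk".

akpt

In each case the input is transformed by: sort the characters into alphabetical order, then keep one character in every 3, starting at position 1 (positions 1st, 4th, 7th, ...).
"tkagoulytqpk" → "agkklopqttuy" → "akpt".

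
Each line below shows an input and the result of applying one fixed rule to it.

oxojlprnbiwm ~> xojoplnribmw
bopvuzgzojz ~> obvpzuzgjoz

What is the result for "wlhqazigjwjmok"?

lwqhzagiwjmjko

What's happening: swap each adjacent pair of characters (1↔2, 3↔4, ...).
"wlhqazigjwjmok" → "lwqhzagiwjmjko".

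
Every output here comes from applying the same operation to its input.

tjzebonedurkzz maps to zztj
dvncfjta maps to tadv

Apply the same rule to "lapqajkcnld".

The transformation: move the first 2 characters to the end (rotate left by 2), then keep only the last 4 characters.
Starting from "lapqajkcnld": after the first operation, "pqajkcnldla"; after the second, "ldla".

ldla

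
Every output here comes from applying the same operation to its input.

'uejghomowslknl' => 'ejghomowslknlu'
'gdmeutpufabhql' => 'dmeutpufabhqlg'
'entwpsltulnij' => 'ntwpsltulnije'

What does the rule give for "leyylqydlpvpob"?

Looking at the pairs, the operation is to move the first character to the end.
"leyylqydlpvpob" → "eyylqydlpvpobl".

eyylqydlpvpobl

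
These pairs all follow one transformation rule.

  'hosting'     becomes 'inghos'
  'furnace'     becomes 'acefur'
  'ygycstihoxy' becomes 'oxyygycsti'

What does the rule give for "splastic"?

ticspla

The transformation: move the last 3 characters to the front (rotate right by 3), then delete the last character.
For "splastic", step one produces "ticsplas"; step two turns that into "ticspla".
(Check on "ygycstihoxy": → "oxyygycstih" → "oxyygycsti" ✓)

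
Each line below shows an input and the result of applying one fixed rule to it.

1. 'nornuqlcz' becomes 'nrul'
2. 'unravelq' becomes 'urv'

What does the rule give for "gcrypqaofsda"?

Rule — delete the last 2 characters, then keep every other character starting from the first (positions 1st, 3rd, 5th, ...).
Doing the same to "gcrypqaofsda": "grpaf".

grpaf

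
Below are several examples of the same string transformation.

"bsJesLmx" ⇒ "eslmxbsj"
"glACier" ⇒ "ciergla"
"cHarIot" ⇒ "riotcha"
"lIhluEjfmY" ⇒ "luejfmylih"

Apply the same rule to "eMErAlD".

raldeme

In each case the input is transformed by: move the first 3 characters to the end (rotate left by 3), then convert every letter to lowercase.
On "eMErAlD": the first step gives "rAlDeME", and the second then gives "raldeme".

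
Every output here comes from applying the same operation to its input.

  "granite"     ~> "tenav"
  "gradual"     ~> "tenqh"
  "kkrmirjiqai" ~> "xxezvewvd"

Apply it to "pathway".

The transformation: shift every letter 13 places forward in the alphabet (wrapping around) — i.e. ROT13, then delete the last 2 characters.
Applying both steps to "pathway": "cngujnl", then "cnguj".

cnguj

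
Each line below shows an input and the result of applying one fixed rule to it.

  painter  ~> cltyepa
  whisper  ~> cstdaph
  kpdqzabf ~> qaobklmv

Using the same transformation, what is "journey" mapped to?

jzfcypu

The pattern: swap the first and last characters, then shift every letter 11 places forward in the alphabet (wrapping around).
Starting from "journey": after the first operation, "yournej"; after the second, "jzfcypu".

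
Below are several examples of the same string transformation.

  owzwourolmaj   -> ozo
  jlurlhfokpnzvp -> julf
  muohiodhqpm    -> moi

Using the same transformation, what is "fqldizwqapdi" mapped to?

fli

The transformation: keep every other character starting from the first (positions 1st, 3rd, 5th, ...), then delete the last 3 characters.
Starting from "fqldizwqapdi": after the first operation, "fliwad"; after the second, "fli".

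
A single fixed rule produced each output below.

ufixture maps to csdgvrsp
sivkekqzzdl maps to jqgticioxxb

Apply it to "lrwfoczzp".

The transformation: shift every letter 2 places backward in the alphabet (wrapping around), then move the last character to the front.
Working it through for "lrwfoczzp": intermediate "jpudmaxxn", final "njpudmaxx".

njpudmaxx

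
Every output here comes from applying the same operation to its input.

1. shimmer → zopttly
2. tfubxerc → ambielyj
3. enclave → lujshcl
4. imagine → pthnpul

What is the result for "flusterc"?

msbzalyj

What's happening: shift every letter 7 places forward in the alphabet (wrapping around).
So "flusterc" becomes "msbzalyj".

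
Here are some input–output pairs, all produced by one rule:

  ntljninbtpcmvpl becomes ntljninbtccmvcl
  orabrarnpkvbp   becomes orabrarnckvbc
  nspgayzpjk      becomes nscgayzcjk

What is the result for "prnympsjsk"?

crnymcsjsk

The pattern: replace every "p" with "c".
"prnympsjsk" → "crnymcsjsk".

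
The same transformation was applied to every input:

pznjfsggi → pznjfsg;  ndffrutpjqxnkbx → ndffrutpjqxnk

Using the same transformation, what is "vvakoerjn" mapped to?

What's happening: delete the last 2 characters.
Doing the same to "vvakoerjn": "vvakoer".

vvakoer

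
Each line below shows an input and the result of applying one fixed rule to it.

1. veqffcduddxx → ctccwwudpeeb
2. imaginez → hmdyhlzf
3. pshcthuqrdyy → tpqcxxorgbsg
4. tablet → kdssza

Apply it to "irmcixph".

hwoghqlb

The transformation: swap the front and back halves of the string, then shift every letter 1 place backward in the alphabet (wrapping around).
Working it through for "irmcixph": intermediate "ixphirmc", final "hwoghqlb".
(Check on "imaginez": → "inezimag" → "hmdyhlzf" ✓)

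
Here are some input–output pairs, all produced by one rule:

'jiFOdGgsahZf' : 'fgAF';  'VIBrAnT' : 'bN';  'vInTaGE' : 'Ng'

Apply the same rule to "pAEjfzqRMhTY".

eZmy

The transformation: keep one character in every 3, starting at position 3 (positions 3rd, 6th, 9th, ...), then flip the case of every letter.
Applying both steps to "pAEjfzqRMhTY": "EzMY", then "eZmy".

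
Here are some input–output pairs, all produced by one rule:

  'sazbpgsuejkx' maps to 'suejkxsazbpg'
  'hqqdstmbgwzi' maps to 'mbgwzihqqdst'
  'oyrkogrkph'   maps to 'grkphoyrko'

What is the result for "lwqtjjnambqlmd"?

ambqlmdlwqtjjn

The transformation: swap the front and back halves of the string.
"lwqtjjnambqlmd" → "ambqlmdlwqtjjn".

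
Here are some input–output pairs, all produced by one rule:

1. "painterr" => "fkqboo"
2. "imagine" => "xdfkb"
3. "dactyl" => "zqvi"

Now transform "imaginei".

xdfkbf

The rule is to shift every letter 3 places backward in the alphabet (wrapping around), then delete the first 2 characters.
For "imaginei", step one produces "fjxdfkbf"; step two turns that into "xdfkbf".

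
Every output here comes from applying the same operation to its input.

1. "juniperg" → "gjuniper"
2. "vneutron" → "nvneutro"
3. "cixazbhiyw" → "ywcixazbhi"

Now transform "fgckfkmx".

What's happening: swap the front and back halves of the string, then move the first 3 characters to the end (rotate left by 3).
Starting from "fgckfkmx": after the first operation, "fkmxfgck"; after the second, "xfgckfkm".

xfgckfkm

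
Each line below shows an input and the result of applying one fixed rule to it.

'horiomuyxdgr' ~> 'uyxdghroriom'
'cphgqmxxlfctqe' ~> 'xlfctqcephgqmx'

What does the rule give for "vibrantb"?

antvbibr

In each case the input is transformed by: swap the first and last characters, then swap the front and back halves of the string.
So "vibrantb" becomes "antvbibr".
(Check on "horiomuyxdgr": → "roriomuyxdgh" → "uyxdghroriom" ✓)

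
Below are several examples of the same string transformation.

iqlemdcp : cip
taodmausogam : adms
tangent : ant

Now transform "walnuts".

Each output is the input with this applied: sort the characters into alphabetical order, then keep one character in every 3, starting at position 1 (positions 1st, 4th, 7th, ...).
Starting from "walnuts": after the first operation, "alnstuw"; after the second, "asw".
(Check on "iqlemdcp": → "cdeilmpq" → "cip" ✓)

asw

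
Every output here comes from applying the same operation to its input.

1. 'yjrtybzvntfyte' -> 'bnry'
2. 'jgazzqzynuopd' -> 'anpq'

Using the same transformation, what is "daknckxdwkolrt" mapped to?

kklw

The rule is to keep one character in every 3, starting at position 3 (positions 3rd, 6th, 9th, ...), then sort the characters into alphabetical order.
Working it through for "daknckxdwkolrt": intermediate "kkwl", final "kklw".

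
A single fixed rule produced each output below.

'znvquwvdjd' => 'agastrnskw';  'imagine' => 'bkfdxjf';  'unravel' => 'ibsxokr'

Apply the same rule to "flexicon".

klzfubic

The rule is to reverse the string, then shift every letter 3 places backward in the alphabet (wrapping around).
For "flexicon", step one produces "nocixelf"; step two turns that into "klzfubic".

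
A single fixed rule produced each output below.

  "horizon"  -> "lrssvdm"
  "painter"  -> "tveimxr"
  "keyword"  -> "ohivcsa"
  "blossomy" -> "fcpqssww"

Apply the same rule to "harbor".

The rule is to shift every letter 4 places forward in the alphabet (wrapping around), then take characters alternately from the front and the back (1st, last, 2nd, 2nd-last, ...).
Starting from "harbor": after the first operation, "levfsv"; after the second, "lvesvf".
(Check on "keyword": → "oicasvh" → "ohivcsa" ✓)

lvesvf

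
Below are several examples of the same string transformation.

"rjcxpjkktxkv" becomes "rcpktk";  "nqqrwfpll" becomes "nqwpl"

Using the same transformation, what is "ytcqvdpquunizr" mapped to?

ycvpunz

Each output is the input with this applied: keep every other character starting from the first (positions 1st, 3rd, 5th, ...).
Applying that to "ytcqvdpquunizr" gives "ycvpunz".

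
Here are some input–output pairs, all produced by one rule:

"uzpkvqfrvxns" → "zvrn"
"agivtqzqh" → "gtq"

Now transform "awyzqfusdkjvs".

The transformation: keep one character in every 3, starting at position 2 (positions 2nd, 5th, 8th, ...).
So "awyzqfusdkjvs" becomes "wqsj".

wqsj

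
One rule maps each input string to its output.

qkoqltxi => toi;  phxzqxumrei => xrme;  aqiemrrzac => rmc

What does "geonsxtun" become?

Rule — sort the characters into reverse alphabetical order, then keep one character in every 3, starting at position 2 (positions 2nd, 5th, 8th, ...).
Applying both steps to "geonsxtun": "xutsonnge", then "uog".

uog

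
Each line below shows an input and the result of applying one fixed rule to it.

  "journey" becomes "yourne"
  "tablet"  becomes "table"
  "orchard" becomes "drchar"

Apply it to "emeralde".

Each output is the input with this applied: delete the first character, then move the last character to the front.
So "emeralde" becomes "emerald".

emerald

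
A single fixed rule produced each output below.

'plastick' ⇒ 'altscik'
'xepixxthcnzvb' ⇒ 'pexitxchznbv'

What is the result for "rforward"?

ofwrrad

Looking at the pairs, the operation is to delete the first character, then swap each adjacent pair of characters (1↔2, 3↔4, ...).
On "rforward": the first step gives "forward", and the second then gives "ofwrrad".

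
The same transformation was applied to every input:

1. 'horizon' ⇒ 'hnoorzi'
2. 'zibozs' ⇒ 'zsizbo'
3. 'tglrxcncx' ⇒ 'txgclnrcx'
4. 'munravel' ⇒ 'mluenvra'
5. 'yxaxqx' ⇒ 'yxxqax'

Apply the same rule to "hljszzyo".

Rule — take characters alternately from the front and the back (1st, last, 2nd, 2nd-last, ...).
So "hljszzyo" becomes "holyjzsz".

holyjzsz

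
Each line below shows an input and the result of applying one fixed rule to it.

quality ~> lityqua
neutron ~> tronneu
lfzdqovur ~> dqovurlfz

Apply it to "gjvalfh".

The pattern: move the first 3 characters to the end (rotate left by 3).
Doing the same to "gjvalfh": "alfhgjv".

alfhgjv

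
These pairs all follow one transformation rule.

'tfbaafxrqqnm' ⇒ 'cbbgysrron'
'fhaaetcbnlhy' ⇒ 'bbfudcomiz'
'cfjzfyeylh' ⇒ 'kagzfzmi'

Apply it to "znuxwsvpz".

vyxtwqa

Rule — shift every letter 1 place forward in the alphabet (wrapping around), then delete the first 2 characters.
Starting from "znuxwsvpz": after the first operation, "aovyxtwqa"; after the second, "vyxtwqa".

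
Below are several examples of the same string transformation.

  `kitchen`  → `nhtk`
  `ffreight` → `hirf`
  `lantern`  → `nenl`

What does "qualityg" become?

Rule — keep every other character starting from the first (positions 1st, 3rd, 5th, ...), then reverse the string.
Applying both steps to "qualityg": "qaiy", then "yiaq".
(Check on "ffreight": → "frih" → "hirf" ✓)

yiaq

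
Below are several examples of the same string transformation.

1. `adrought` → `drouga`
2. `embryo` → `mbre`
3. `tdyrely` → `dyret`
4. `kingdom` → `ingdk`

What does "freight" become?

The pattern: delete the last 2 characters, then move the first character to the end.
Doing the same to "freight": "reigf".

reigf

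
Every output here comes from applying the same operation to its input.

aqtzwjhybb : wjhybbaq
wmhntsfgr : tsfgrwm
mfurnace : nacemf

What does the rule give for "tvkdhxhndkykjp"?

hxhndkykjptv

In each case the input is transformed by: move the first 2 characters to the end (rotate left by 2), then delete the first 2 characters.
Applying both steps to "tvkdhxhndkykjp": "kdhxhndkykjptv", then "hxhndkykjptv".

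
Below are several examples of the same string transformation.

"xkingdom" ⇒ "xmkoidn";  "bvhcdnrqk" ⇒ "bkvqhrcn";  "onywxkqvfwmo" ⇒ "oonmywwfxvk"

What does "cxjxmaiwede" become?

The transformation: take characters alternately from the front and the back (1st, last, 2nd, 2nd-last, ...), then delete the last character.
Working it through for "cxjxmaiwede": intermediate "cexdjexwmia", final "cexdjexwmi".
(Check on "xkingdom": → "xmkoidng" → "xmkoidn" ✓)

cexdjexwmi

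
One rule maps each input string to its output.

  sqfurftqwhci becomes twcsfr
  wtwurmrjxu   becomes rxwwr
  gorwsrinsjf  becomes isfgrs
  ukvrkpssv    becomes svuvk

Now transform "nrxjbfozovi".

The rule is to keep every other character starting from the first (positions 1st, 3rd, 5th, ...), then move the first 3 characters to the end (rotate left by 3).
On "nrxjbfozovi": the first step gives "nxbooi", and the second then gives "ooinxb".

ooinxb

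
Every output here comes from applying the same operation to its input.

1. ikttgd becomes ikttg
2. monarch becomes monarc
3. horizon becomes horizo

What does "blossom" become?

blosso

The pattern: delete the last character.
So "blossom" becomes "blosso".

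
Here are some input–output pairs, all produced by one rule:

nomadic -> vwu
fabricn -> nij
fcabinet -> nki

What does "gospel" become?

owa

Rule — shift every letter 8 places forward in the alphabet (wrapping around), then keep only the first 3 characters.
For "gospel", step one produces "owaxmt"; step two turns that into "owa".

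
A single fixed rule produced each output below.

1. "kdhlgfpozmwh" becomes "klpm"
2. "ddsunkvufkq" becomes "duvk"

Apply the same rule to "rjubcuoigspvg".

What's happening: keep one character in every 3, starting at position 1 (positions 1st, 4th, 7th, ...).
For "rjubcuoigspvg" the result is "rbosg".

rbosg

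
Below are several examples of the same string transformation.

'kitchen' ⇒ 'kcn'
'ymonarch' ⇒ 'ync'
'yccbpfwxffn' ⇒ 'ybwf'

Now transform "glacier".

gcr

Looking at the pairs, the operation is to keep one character in every 3, starting at position 1 (positions 1st, 4th, 7th, ...).
"glacier" → "gcr".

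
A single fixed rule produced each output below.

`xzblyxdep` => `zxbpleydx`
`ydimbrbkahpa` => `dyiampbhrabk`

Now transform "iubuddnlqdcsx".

In each case the input is transformed by: move the first character to the end, then take characters alternately from the front and the back (1st, last, 2nd, 2nd-last, ...).
Applying both steps to "iubuddnlqdcsx": "ubuddnlqdcsxi", then "uibxusdcddnql".
(Check on "xzblyxdep": → "zblyxdepx" → "zxbpleydx" ✓)

uibxusdcddnql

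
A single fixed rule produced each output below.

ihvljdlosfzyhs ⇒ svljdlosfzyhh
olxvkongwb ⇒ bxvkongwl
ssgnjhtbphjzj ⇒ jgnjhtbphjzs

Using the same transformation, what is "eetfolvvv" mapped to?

vtfolvve

The rule is to delete the first character, then swap the first and last characters.
Starting from "eetfolvvv": after the first operation, "etfolvvv"; after the second, "vtfolvve".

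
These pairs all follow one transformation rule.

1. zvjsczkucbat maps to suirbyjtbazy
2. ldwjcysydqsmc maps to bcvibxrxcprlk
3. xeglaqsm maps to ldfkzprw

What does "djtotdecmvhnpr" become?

The pattern: swap the first and last characters, then shift every letter 1 place backward in the alphabet (wrapping around).
On "djtotdecmvhnpr": the first step gives "rjtotdecmvhnpd", and the second then gives "qisnscdblugmoc".

qisnscdblugmoc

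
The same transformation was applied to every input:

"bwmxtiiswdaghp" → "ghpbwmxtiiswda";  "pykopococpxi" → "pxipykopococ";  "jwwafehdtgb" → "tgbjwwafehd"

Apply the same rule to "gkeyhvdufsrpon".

The transformation: move the last 3 characters to the front (rotate right by 3).
For "gkeyhvdufsrpon" the result is "pongkeyhvdufsr".

pongkeyhvdufsr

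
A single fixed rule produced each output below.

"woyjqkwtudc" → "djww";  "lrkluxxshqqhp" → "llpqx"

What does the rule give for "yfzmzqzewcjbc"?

Each output is the input with this applied: keep one character in every 3, starting at position 1 (positions 1st, 4th, 7th, ...), then sort the characters into alphabetical order.
Working it through for "yfzmzqzewcjbc": intermediate "ymzcc", final "ccmyz".
(Check on "woyjqkwtudc": → "wjwd" → "djww" ✓)

ccmyz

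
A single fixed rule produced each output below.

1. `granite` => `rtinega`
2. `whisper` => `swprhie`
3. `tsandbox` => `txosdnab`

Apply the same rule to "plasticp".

The rule is to sort the characters into reverse alphabetical order, then swap each adjacent pair of characters (1↔2, 3↔4, ...).
"plasticp" → "tspplica" → "stppilac".
(Check on "tsandbox": → "xtsondba" → "txosdnab" ✓)

stppilac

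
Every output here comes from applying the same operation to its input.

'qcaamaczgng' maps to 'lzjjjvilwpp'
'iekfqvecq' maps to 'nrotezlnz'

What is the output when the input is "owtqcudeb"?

fxzcdlnmk

The pattern: shift every letter 9 places forward in the alphabet (wrapping around), then swap each adjacent pair of characters (1↔2, 3↔4, ...).
On "owtqcudeb": the first step gives "xfczldmnk", and the second then gives "fxzcdlnmk".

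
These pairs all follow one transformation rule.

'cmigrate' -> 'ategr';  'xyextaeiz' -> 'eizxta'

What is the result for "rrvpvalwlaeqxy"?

Rule — delete the first 3 characters, then move the last 3 characters to the front (rotate right by 3).
Applying both steps to "rrvpvalwlaeqxy": "pvalwlaeqxy", then "qxypvalwlae".

qxypvalwlae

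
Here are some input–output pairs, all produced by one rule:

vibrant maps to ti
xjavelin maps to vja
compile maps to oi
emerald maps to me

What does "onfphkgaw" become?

pkf

Looking at the pairs, the operation is to sort the characters into reverse alphabetical order, then keep one character in every 3, starting at position 2 (positions 2nd, 5th, 8th, ...).
"onfphkgaw" → "wponkhgfa" → "pkf".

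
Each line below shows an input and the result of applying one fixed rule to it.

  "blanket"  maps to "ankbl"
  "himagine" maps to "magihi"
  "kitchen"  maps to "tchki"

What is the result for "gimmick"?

The pattern: delete the last 2 characters, then move the first 2 characters to the end (rotate left by 2).
For "gimmick", step one produces "gimmi"; step two turns that into "mmigi".

mmigi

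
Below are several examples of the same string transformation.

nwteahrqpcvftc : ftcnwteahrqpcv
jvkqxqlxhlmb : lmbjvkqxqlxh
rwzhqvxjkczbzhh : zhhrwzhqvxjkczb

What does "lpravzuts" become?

Each output is the input with this applied: move the last 3 characters to the front (rotate right by 3).
Applying that to "lpravzuts" gives "utslpravz".

utslpravz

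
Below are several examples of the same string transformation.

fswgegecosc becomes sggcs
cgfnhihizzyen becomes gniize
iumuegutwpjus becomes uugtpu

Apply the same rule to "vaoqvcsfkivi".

Rule — keep every other character starting from the second (positions 2nd, 4th, 6th, ...).
Applying that to "vaoqvcsfkivi" gives "aqcfii".

aqcfii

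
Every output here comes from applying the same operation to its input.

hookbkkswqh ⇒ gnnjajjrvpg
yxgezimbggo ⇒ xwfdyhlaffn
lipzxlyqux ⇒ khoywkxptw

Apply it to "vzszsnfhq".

The pattern: shift every letter 1 place backward in the alphabet (wrapping around).
"vzszsnfhq" → "uyryrmegp".

uyryrmegp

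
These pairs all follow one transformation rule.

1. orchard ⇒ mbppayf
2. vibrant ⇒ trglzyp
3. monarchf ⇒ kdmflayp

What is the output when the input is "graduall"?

ejpjyybs

Each output is the input with this applied: take characters alternately from the front and the back (1st, last, 2nd, 2nd-last, ...), then shift every letter 2 places backward in the alphabet (wrapping around).
Applying both steps to "graduall": "glrlaadu", then "ejpjyybs".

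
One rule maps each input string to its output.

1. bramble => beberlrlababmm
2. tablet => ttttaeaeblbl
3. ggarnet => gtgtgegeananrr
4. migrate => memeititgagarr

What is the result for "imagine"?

The pattern: double every character, then take characters alternately from the front and the back (1st, last, 2nd, 2nd-last, ...).
On "imagine": the first step gives "iimmaaggiinnee", and the second then gives "ieiemnmnaiaigg".
(Check on "migrate": → "mmiiggrraattee" → "memeititgagarr" ✓)

ieiemnmnaiaigg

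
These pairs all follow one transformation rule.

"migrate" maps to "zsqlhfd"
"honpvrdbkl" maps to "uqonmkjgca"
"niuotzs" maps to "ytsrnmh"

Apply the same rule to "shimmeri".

Each output is the input with this applied: shift every letter 1 place backward in the alphabet (wrapping around), then sort the characters into reverse alphabetical order.
Applying both steps to "shimmeri": "rghlldqh", then "rqllhhgd".
(Check on "honpvrdbkl": → "gnmouqcajk" → "uqonmkjgca" ✓)

rqllhhgd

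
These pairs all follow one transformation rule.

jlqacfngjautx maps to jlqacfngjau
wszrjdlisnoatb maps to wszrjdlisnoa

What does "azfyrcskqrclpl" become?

In each case the input is transformed by: delete the last 2 characters.
Doing the same to "azfyrcskqrclpl": "azfyrcskqrcl".

azfyrcskqrcl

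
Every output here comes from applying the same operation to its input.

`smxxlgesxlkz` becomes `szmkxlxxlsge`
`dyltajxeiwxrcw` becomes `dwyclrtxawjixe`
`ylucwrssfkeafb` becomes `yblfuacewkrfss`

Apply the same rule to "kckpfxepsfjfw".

The transformation: take characters alternately from the front and the back (1st, last, 2nd, 2nd-last, ...).
For "kckpfxepsfjfw" the result is "kwcfkjpffsxpe".

kwcfkjpffsxpe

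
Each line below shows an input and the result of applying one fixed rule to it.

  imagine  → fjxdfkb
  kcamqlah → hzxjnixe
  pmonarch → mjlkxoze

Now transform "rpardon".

omxoalk

What's happening: shift every letter 3 places backward in the alphabet (wrapping around).
Applying that to "rpardon" gives "omxoalk".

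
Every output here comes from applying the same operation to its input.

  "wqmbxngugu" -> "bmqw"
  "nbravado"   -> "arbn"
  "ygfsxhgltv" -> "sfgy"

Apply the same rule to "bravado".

varb

What's happening: reverse the string, then keep only the last 4 characters.
Working it through for "bravado": intermediate "odavarb", final "varb".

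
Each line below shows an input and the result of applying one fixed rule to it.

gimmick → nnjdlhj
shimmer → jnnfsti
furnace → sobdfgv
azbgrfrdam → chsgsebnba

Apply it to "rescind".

tdjoesf

Each output is the input with this applied: move the first 2 characters to the end (rotate left by 2), then shift every letter 1 place forward in the alphabet (wrapping around).
On "rescind" that produces "tdjoesf".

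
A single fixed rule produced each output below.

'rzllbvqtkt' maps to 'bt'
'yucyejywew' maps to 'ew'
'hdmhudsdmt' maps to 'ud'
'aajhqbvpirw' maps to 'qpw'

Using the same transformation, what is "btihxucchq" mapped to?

xc

Each output is the input with this applied: delete the first 3 characters, then keep one character in every 3, starting at position 2 (positions 2nd, 5th, 8th, ...).
For "btihxucchq", step one produces "hxucchq"; step two turns that into "xc".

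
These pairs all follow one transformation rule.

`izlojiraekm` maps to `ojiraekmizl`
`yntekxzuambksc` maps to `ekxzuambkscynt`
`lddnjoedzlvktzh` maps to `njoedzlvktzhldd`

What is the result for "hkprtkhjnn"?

The transformation: move the first 3 characters to the end (rotate left by 3).
Doing the same to "hkprtkhjnn": "rtkhjnnhkp".

rtkhjnnhkp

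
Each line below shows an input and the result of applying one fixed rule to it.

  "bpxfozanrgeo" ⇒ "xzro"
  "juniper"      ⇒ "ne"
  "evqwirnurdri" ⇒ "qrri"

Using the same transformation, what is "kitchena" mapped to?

The rule is to keep one character in every 3, starting at position 3 (positions 3rd, 6th, 9th, ...).
For "kitchena" the result is "te".

te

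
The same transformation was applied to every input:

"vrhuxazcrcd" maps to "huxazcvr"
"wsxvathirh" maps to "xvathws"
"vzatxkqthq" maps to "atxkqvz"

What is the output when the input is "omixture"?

The pattern: delete the last 3 characters, then move the first 2 characters to the end (rotate left by 2).
Applying that to "omixture" gives "ixtom".

ixtom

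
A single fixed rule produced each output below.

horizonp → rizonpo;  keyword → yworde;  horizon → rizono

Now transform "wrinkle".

inkler

Looking at the pairs, the operation is to delete the first character, then move the first character to the end.
On "wrinkle": the first step gives "rinkle", and the second then gives "inkler".
(Check on "keyword": → "eyword" → "yworde" ✓)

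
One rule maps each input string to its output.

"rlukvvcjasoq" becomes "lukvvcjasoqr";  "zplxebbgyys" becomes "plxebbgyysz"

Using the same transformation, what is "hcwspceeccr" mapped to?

What's happening: move the first character to the end.
Doing the same to "hcwspceeccr": "cwspceeccrh".

cwspceeccrh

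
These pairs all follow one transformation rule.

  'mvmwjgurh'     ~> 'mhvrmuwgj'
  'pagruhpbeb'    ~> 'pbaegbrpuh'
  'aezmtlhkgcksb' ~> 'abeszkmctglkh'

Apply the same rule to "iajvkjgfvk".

ikavjfvgkj

In each case the input is transformed by: take characters alternately from the front and the back (1st, last, 2nd, 2nd-last, ...).
On "iajvkjgfvk" that produces "ikavjfvgkj".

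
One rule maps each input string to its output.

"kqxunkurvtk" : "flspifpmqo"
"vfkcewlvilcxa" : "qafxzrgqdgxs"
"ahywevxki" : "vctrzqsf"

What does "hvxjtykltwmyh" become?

cqseotfgorht

The pattern: delete the last character, then shift every letter 5 places backward in the alphabet (wrapping around).
So "hvxjtykltwmyh" becomes "cqseotfgorht".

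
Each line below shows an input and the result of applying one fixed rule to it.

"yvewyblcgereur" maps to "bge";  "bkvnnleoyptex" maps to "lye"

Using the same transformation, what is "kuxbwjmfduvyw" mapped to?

The rule is to keep one character in every 3, starting at position 3 (positions 3rd, 6th, 9th, ...), then delete the first character.
On "kuxbwjmfduvyw": the first step gives "xjdy", and the second then gives "jdy".

jdy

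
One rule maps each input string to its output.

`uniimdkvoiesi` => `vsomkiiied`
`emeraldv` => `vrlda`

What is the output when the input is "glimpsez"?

zspme

Rule — delete the first 3 characters, then sort the characters into reverse alphabetical order.
For "glimpsez" the result is "zspme".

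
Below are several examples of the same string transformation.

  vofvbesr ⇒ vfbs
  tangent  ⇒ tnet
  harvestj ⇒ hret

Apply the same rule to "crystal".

cytl

What's happening: keep every other character starting from the first (positions 1st, 3rd, 5th, ...).
So "crystal" becomes "cytl".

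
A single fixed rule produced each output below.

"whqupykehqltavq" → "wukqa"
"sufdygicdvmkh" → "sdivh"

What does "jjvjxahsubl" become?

In each case the input is transformed by: keep one character in every 3, starting at position 1 (positions 1st, 4th, 7th, ...).
"jjvjxahsubl" → "jjhb".

jjhb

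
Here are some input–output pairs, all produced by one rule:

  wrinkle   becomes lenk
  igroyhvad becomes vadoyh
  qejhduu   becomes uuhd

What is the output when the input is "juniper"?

erip

Each output is the input with this applied: delete the first 3 characters, then swap the front and back halves of the string.
"juniper" → "iper" → "erip".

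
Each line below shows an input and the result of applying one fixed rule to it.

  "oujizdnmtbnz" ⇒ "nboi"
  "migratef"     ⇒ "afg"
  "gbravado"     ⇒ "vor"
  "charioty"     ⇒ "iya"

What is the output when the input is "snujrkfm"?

What's happening: swap the front and back halves of the string, then keep one character in every 3, starting at position 1 (positions 1st, 4th, 7th, ...).
"snujrkfm" → "rmu".

rmu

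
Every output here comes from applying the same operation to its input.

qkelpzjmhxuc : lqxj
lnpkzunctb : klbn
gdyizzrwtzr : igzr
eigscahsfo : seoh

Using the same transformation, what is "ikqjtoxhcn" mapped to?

What's happening: keep one character in every 3, starting at position 1 (positions 1st, 4th, 7th, ...), then swap each adjacent pair of characters (1↔2, 3↔4, ...).
For "ikqjtoxhcn" the result is "jinx".

jinx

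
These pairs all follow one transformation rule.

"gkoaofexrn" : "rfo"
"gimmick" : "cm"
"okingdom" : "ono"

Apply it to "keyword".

Rule — reverse the string, then keep one character in every 3, starting at position 2 (positions 2nd, 5th, 8th, ...).
Doing the same to "keyword": "ry".

ry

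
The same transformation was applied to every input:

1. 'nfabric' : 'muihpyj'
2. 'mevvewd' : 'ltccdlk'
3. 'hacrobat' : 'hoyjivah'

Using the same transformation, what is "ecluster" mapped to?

Each output is the input with this applied: shift every letter 7 places forward in the alphabet (wrapping around), then swap each adjacent pair of characters (1↔2, 3↔4, ...).
For "ecluster", step one produces "ljsbzaly"; step two turns that into "jlbsazyl".

jlbsazyl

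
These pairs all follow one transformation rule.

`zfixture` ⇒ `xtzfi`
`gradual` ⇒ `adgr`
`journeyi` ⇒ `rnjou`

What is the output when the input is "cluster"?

uscl

Rule — delete the last 3 characters, then move the last 2 characters to the front (rotate right by 2).
Applying both steps to "cluster": "clus", then "uscl".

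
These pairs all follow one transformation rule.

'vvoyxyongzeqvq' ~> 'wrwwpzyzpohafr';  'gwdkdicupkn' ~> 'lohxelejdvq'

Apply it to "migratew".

fxnjhsbu

The rule is to shift every letter 1 place forward in the alphabet (wrapping around), then move the last 2 characters to the front (rotate right by 2).
Applying both steps to "migratew": "njhsbufx", then "fxnjhsbu".
(Check on "gwdkdicupkn": → "hxelejdvqlo" → "lohxelejdvq" ✓)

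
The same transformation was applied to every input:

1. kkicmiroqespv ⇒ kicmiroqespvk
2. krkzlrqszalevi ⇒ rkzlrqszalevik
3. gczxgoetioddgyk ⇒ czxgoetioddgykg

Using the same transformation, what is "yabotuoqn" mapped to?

abotuoqny

Looking at the pairs, the operation is to move the first character to the end.
"yabotuoqn" → "abotuoqny".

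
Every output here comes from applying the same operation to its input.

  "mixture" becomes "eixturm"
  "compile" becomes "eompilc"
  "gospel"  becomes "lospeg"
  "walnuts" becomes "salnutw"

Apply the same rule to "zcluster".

rclustez

What's happening: swap the first and last characters.
"zcluster" → "rclustez".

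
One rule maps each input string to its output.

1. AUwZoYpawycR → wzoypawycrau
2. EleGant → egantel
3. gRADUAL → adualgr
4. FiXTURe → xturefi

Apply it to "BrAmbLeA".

ambleabr

In each case the input is transformed by: move the first 2 characters to the end (rotate left by 2), then convert every letter to lowercase.
Starting from "BrAmbLeA": after the first operation, "AmbLeABr"; after the second, "ambleabr".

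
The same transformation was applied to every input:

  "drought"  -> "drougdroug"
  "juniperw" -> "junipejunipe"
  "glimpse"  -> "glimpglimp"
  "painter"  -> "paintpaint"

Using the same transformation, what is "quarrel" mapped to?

The pattern: delete the last 2 characters, then write the whole string twice.
For "quarrel", step one produces "quarr"; step two turns that into "quarrquarr".

quarrquarr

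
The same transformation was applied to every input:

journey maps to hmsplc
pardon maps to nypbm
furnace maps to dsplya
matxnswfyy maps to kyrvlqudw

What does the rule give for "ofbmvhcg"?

Each output is the input with this applied: shift every letter 2 places backward in the alphabet (wrapping around), then delete the last character.
For "ofbmvhcg", step one produces "mdzktfae"; step two turns that into "mdzktfa".

mdzktfa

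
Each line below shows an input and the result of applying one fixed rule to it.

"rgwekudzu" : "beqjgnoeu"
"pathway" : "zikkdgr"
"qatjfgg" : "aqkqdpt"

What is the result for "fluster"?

Rule — take characters alternately from the front and the back (1st, last, 2nd, 2nd-last, ...), then shift every letter 10 places forward in the alphabet (wrapping around).
Doing the same to "fluster": "pbvoedc".

pbvoedc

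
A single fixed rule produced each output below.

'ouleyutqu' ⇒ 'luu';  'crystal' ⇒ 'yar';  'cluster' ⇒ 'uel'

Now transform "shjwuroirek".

Rule — move the first 2 characters to the end (rotate left by 2), then keep one character in every 3, starting at position 1 (positions 1st, 4th, 7th, ...).
Starting from "shjwuroirek": after the first operation, "jwuroireksh"; after the second, "jrrs".
(Check on "ouleyutqu": → "leyutquou" → "luu" ✓)

jrrs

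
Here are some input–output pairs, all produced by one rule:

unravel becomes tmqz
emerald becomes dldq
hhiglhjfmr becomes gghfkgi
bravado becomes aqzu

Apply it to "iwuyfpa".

Each output is the input with this applied: shift every letter 1 place backward in the alphabet (wrapping around), then delete the last 3 characters.
On "iwuyfpa": the first step gives "hvtxeoz", and the second then gives "hvtx".

hvtx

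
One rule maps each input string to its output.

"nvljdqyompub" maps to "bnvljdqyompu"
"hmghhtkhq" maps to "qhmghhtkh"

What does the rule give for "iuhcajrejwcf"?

The pattern: move the last character to the front.
Applying that to "iuhcajrejwcf" gives "fiuhcajrejwc".

fiuhcajrejwc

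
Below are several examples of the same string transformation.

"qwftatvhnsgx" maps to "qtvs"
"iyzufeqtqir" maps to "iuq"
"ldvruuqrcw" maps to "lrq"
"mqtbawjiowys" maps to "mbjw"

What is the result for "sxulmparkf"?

The transformation: delete the last 2 characters, then keep one character in every 3, starting at position 1 (positions 1st, 4th, 7th, ...).
"sxulmparkf" → "sxulmpar" → "sla".

sla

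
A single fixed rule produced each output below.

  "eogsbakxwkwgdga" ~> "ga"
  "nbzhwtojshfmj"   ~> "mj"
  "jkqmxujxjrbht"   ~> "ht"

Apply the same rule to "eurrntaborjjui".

The rule is to keep only the last 2 characters.
For "eurrntaborjjui" the result is "ui".

ui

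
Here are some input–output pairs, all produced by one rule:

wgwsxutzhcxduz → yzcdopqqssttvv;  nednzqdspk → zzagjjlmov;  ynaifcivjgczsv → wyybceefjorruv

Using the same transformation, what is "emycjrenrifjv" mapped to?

Looking at the pairs, the operation is to sort the characters into alphabetical order, then shift every letter 4 places backward in the alphabet (wrapping around).
"emycjrenrifjv" → "ceefijjmnrrvy" → "yaabeffijnnru".
(Check on "ynaifcivjgczsv": → "accfgiijnsvvyz" → "wyybceefjorruv" ✓)

yaabeffijnnru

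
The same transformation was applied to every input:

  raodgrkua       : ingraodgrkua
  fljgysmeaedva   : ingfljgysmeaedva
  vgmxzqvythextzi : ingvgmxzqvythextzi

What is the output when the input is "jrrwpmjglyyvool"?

ingjrrwpmjglyyvool

The rule is to prepend "ing".
So "jrrwpmjglyyvool" becomes "ingjrrwpmjglyyvool".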